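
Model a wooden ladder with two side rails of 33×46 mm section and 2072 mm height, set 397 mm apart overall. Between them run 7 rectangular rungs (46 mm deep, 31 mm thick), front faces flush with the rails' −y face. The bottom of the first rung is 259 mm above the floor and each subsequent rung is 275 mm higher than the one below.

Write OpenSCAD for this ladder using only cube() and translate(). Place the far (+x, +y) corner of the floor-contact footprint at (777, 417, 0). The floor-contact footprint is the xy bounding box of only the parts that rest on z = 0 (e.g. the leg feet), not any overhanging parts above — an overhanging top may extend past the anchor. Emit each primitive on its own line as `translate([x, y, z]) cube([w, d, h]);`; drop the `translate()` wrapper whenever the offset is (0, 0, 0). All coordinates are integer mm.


translate([380, 371, 0]) cube([33, 46, 2072]);
translate([744, 371, 0]) cube([33, 46, 2072]);
translate([413, 371, 259]) cube([331, 46, 31]);
translate([413, 371, 534]) cube([331, 46, 31]);
translate([413, 371, 809]) cube([331, 46, 31]);
translate([413, 371, 1084]) cube([331, 46, 31]);
translate([413, 371, 1359]) cube([331, 46, 31]);
translate([413, 371, 1634]) cube([331, 46, 31]);
translate([413, 371, 1909]) cube([331, 46, 31]);


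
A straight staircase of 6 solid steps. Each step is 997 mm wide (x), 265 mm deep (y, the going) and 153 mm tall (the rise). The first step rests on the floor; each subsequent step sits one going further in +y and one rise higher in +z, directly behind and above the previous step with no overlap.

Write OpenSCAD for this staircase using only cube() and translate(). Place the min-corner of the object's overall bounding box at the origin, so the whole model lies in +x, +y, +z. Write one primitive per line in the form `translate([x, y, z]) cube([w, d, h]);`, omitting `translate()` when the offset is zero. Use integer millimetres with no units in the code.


cube([997, 265, 153]);
translate([0, 265, 153]) cube([997, 265, 153]);
translate([0, 530, 306]) cube([997, 265, 153]);
translate([0, 795, 459]) cube([997, 265, 153]);
translate([0, 1060, 612]) cube([997, 265, 153]);
translate([0, 1325, 765]) cube([997, 265, 153]);


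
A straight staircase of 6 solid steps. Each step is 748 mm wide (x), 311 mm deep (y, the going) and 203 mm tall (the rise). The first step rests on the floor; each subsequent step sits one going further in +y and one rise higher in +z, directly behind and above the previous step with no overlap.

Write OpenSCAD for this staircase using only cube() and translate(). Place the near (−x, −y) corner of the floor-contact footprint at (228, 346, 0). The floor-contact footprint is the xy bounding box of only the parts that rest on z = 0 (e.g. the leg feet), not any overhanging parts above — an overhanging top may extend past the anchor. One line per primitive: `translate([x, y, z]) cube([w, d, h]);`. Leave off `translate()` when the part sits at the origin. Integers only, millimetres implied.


translate([228, 346, 0]) cube([748, 311, 203]);
translate([228, 657, 203]) cube([748, 311, 203]);
translate([228, 968, 406]) cube([748, 311, 203]);
translate([228, 1279, 609]) cube([748, 311, 203]);
translate([228, 1590, 812]) cube([748, 311, 203]);
translate([228, 1901, 1015]) cube([748, 311, 203]);


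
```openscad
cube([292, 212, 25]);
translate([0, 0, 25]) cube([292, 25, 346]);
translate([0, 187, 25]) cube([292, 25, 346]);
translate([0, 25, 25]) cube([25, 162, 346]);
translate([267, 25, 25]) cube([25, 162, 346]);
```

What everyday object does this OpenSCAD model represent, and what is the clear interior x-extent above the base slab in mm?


An open box. The internal width is 242 mm.

A 292×212 base slab with four walls standing on it — an open box. The base is 292 mm wide and the walls are 25 mm thick, so the internal width is 292 − 2 × 25 = 242 mm.


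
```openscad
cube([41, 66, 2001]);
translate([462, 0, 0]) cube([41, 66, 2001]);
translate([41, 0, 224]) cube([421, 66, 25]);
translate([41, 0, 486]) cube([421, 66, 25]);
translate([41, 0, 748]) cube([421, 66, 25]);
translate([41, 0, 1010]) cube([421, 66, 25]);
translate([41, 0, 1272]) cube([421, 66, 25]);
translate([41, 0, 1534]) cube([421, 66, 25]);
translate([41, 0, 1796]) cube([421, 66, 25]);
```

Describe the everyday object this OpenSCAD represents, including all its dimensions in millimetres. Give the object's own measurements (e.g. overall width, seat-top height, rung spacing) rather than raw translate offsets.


A straight ladder. Two 41×66 mm vertical rails, 2001 mm tall, stand 503 mm apart (outside-to-outside) with their front faces coplanar on the −y side. 7 rungs, each 66 mm deep and 25 mm tall, span between the inner faces of the rails, front faces flush with the rails. The lowest rung's underside is at z = 224 mm and rungs are spaced 262 mm apart (underside to underside).


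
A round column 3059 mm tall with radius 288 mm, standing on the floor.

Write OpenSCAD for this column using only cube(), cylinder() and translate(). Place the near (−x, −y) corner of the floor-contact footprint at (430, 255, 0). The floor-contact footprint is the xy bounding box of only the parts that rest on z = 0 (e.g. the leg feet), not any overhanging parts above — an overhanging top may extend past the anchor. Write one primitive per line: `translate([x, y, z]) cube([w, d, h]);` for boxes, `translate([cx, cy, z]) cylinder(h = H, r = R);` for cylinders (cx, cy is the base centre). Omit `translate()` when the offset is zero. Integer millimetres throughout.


translate([718, 543, 0]) cylinder(h = 3059, r = 288);


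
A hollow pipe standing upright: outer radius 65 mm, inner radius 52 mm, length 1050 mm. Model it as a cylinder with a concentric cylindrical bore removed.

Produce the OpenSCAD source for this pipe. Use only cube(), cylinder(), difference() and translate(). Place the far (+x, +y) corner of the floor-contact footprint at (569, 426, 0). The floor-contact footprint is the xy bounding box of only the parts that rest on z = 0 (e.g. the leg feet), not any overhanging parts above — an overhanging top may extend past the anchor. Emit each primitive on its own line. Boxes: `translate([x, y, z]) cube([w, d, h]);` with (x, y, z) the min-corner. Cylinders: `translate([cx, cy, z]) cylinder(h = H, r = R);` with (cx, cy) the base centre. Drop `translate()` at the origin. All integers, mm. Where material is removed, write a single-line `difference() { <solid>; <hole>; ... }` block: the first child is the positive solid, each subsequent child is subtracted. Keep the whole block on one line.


difference() { translate([504, 361, 0]) cylinder(h = 1050, r = 65); translate([504, 361, 0]) cylinder(h = 1050, r = 52); }


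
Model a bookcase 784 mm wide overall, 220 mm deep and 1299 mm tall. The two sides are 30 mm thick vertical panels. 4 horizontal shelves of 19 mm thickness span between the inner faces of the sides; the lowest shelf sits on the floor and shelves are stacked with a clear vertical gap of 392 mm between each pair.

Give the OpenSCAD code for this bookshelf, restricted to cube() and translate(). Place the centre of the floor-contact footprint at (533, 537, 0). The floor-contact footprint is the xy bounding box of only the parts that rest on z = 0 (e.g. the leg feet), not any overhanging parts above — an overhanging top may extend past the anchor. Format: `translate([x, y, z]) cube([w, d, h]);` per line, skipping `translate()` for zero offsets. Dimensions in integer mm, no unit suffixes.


translate([141, 427, 0]) cube([30, 220, 1299]);
translate([895, 427, 0]) cube([30, 220, 1299]);
translate([171, 427, 0]) cube([724, 220, 19]);
translate([171, 427, 411]) cube([724, 220, 19]);
translate([171, 427, 822]) cube([724, 220, 19]);
translate([171, 427, 1233]) cube([724, 220, 19]);


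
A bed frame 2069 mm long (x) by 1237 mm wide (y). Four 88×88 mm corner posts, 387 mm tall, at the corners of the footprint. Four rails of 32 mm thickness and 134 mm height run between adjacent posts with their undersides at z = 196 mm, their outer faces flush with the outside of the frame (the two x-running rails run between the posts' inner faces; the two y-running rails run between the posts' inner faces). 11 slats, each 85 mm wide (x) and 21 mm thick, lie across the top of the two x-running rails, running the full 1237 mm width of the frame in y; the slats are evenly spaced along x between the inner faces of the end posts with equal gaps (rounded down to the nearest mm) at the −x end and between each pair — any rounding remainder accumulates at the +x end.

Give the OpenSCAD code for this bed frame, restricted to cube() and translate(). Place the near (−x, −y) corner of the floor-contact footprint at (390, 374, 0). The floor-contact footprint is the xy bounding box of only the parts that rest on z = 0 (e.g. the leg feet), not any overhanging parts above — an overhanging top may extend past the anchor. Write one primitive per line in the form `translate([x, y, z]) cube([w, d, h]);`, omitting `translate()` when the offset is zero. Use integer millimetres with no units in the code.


translate([390, 374, 0]) cube([88, 88, 387]);
translate([390, 1523, 0]) cube([88, 88, 387]);
translate([2371, 374, 0]) cube([88, 88, 387]);
translate([2371, 1523, 0]) cube([88, 88, 387]);
translate([478, 374, 196]) cube([1893, 32, 134]);
translate([478, 1579, 196]) cube([1893, 32, 134]);
translate([390, 462, 196]) cube([32, 1061, 134]);
translate([2427, 462, 196]) cube([32, 1061, 134]);
translate([557, 374, 330]) cube([85, 1237, 21]);
translate([721, 374, 330]) cube([85, 1237, 21]);
translate([885, 374, 330]) cube([85, 1237, 21]);
translate([1049, 374, 330]) cube([85, 1237, 21]);
translate([1213, 374, 330]) cube([85, 1237, 21]);
translate([1377, 374, 330]) cube([85, 1237, 21]);
translate([1541, 374, 330]) cube([85, 1237, 21]);
translate([1705, 374, 330]) cube([85, 1237, 21]);
translate([1869, 374, 330]) cube([85, 1237, 21]);
translate([2033, 374, 330]) cube([85, 1237, 21]);
translate([2197, 374, 330]) cube([85, 1237, 21]);


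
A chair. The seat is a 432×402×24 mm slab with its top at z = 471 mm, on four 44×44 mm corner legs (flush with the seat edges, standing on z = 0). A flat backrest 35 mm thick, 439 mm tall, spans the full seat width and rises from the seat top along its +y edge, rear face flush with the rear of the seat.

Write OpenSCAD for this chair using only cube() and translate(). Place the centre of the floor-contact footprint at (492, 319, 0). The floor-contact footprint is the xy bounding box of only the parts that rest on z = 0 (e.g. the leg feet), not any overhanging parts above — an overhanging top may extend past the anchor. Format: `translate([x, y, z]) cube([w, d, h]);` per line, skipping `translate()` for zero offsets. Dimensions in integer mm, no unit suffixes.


translate([276, 118, 447]) cube([432, 402, 24]);
translate([276, 118, 0]) cube([44, 44, 447]);
translate([664, 118, 0]) cube([44, 44, 447]);
translate([276, 476, 0]) cube([44, 44, 447]);
translate([664, 476, 0]) cube([44, 44, 447]);
translate([276, 485, 471]) cube([432, 35, 439]);


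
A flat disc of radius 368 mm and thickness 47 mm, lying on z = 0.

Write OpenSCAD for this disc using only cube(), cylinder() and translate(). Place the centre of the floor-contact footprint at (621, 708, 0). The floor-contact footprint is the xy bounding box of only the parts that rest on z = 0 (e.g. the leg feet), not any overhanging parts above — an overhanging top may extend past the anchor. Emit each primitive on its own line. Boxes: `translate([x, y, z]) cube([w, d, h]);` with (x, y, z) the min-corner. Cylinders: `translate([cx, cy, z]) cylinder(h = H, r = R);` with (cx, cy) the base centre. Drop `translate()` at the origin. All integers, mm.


translate([621, 708, 0]) cylinder(h = 47, r = 368);


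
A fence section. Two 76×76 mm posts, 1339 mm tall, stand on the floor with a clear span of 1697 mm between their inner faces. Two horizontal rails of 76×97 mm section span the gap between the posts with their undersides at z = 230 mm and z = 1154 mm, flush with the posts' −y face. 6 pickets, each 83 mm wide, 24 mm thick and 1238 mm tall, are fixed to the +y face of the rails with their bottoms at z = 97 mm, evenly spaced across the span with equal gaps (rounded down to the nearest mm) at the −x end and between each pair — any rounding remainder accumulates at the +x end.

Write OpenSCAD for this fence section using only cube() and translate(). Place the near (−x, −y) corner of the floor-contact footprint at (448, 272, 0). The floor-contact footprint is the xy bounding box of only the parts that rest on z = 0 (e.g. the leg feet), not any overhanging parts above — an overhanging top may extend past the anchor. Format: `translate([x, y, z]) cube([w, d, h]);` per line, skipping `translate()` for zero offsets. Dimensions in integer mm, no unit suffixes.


translate([448, 272, 0]) cube([76, 76, 1339]);
translate([2221, 272, 0]) cube([76, 76, 1339]);
translate([524, 272, 230]) cube([1697, 76, 97]);
translate([524, 272, 1154]) cube([1697, 76, 97]);
translate([695, 348, 97]) cube([83, 24, 1238]);
translate([949, 348, 97]) cube([83, 24, 1238]);
translate([1203, 348, 97]) cube([83, 24, 1238]);
translate([1457, 348, 97]) cube([83, 24, 1238]);
translate([1711, 348, 97]) cube([83, 24, 1238]);
translate([1965, 348, 97]) cube([83, 24, 1238]);


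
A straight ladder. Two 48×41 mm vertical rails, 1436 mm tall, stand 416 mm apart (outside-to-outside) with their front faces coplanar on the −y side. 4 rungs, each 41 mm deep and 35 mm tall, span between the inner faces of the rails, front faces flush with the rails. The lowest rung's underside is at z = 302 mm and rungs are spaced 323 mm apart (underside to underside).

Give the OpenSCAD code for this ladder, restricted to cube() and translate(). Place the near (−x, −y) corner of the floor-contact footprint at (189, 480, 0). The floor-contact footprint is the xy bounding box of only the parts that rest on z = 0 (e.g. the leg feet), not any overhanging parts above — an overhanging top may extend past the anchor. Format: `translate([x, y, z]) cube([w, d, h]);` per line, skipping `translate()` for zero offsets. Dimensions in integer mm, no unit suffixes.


// rung span = 416 - 2*48 = 320
// rung[k] z = 302 + k*323
translate([189, 480, 0]) cube([48, 41, 1436]);
translate([557, 480, 0]) cube([48, 41, 1436]);
translate([237, 480, 302]) cube([320, 41, 35]);
translate([237, 480, 625]) cube([320, 41, 35]);
translate([237, 480, 948]) cube([320, 41, 35]);
translate([237, 480, 1271]) cube([320, 41, 35]);


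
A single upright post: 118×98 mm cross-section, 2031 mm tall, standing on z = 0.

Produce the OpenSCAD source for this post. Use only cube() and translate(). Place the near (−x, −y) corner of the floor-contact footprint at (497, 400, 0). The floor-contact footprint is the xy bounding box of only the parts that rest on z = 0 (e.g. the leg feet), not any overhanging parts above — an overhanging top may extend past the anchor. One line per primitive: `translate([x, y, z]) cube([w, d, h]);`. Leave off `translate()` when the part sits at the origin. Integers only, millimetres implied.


translate([497, 400, 0]) cube([118, 98, 2031]);


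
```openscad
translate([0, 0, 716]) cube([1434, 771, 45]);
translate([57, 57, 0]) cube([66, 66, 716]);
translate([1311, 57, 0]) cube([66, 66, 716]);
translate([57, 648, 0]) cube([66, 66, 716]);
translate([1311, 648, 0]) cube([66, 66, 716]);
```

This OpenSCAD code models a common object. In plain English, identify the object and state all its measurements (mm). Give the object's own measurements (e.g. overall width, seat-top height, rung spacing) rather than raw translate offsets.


A table: top 1434 mm (x) × 771 mm (y), 45 mm thick, upper face at z = 761 mm, on four 66×66 mm square legs, each inset 57 mm from the nearest pair of top edges from z = 0 to the bottom of the top.


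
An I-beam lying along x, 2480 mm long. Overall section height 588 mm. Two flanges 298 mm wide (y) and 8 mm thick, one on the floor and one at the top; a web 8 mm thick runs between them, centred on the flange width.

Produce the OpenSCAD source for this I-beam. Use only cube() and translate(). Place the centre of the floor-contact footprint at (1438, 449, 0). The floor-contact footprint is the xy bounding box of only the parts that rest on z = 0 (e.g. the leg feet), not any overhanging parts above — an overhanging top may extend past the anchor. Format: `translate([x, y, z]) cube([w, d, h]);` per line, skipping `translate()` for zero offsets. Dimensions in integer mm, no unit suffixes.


translate([198, 300, 0]) cube([2480, 298, 8]);
translate([198, 445, 8]) cube([2480, 8, 572]);
translate([198, 300, 580]) cube([2480, 298, 8]);


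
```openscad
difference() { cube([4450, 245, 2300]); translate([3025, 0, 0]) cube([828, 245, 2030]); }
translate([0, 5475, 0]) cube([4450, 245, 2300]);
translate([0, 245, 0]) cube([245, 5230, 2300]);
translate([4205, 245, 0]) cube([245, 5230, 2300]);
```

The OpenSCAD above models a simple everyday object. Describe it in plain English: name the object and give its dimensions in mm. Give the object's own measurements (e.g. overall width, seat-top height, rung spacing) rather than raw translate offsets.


A single room: four walls, each 2300 mm tall and 245 mm thick, enclosing an outside footprint 4450×5720 mm (x × y), no floor or roof. The front and back walls (−y and +y sides) run the full x-width; the side walls fit between their inner faces. A door opening 828 mm wide and 2030 mm tall is cut through the front wall from the floor up, its −x edge 3025 mm from the wall's −x end.


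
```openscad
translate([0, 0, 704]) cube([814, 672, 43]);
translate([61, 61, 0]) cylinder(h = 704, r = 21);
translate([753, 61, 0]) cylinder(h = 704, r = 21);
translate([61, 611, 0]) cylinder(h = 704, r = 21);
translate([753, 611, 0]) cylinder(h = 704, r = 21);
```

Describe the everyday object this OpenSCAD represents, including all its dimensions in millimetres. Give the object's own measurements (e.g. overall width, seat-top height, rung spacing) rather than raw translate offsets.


A rectangular dining table. The top is 814×672×43 mm with its upper surface at z = 747 mm. It stands on four round legs of 42 mm diameter, each leg's bounding box inset 40 mm from the nearest pair of top edges, running from the floor to the underside of the top.


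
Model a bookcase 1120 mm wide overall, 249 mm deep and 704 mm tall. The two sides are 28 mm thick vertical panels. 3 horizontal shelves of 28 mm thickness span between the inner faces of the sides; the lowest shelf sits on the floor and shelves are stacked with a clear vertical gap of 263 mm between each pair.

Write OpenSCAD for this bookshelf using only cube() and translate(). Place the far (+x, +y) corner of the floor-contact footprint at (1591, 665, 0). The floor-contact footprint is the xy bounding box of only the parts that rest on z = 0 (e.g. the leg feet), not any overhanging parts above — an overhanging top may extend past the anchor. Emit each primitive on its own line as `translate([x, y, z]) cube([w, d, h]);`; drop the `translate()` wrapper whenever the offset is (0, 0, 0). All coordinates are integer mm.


translate([471, 416, 0]) cube([28, 249, 704]);
translate([1563, 416, 0]) cube([28, 249, 704]);
translate([499, 416, 0]) cube([1064, 249, 28]);
translate([499, 416, 291]) cube([1064, 249, 28]);
translate([499, 416, 582]) cube([1064, 249, 28]);


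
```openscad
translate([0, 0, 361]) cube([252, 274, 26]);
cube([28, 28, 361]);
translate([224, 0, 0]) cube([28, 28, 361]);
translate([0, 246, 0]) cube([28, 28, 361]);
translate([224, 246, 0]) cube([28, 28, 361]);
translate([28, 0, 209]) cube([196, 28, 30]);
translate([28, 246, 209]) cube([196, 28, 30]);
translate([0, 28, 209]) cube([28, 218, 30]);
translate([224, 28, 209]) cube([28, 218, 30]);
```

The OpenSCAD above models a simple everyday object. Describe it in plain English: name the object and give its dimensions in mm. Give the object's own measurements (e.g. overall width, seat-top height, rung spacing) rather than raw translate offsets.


A four-legged stool. The seat is a 252×274×26 mm slab whose top surface is at z = 387 mm; four square legs, each 28×28 mm in cross-section, run from the floor (z = 0) to the underside of the seat, each flush with a corner of the seat. Four stretchers, 28 mm wide and 30 mm tall, connect adjacent legs with their undersides at z = 209 mm, each running between the inner faces of the legs it joins and aligned with the legs' outer faces on the other axis.


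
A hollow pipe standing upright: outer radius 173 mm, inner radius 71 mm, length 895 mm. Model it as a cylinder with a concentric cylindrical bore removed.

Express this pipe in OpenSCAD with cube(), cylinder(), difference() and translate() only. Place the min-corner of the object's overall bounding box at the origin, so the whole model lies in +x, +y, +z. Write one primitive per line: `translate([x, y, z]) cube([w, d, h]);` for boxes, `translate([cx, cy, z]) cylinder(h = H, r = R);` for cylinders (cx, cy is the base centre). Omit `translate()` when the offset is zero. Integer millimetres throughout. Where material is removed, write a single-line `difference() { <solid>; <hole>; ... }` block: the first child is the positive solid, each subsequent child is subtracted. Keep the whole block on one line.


difference() { translate([173, 173, 0]) cylinder(h = 895, r = 173); translate([173, 173, 0]) cylinder(h = 895, r = 71); }


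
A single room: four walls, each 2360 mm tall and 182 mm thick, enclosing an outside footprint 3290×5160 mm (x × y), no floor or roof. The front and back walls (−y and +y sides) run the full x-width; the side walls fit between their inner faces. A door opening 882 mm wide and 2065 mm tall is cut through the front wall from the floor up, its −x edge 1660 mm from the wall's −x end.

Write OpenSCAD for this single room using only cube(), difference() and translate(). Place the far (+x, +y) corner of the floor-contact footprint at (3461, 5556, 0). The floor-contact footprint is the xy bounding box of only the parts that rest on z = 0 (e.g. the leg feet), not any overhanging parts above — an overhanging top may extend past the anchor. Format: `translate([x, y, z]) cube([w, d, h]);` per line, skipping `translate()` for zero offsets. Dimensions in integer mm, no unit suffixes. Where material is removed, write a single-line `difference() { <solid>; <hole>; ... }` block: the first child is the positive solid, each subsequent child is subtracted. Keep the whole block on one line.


difference() { translate([171, 396, 0]) cube([3290, 182, 2360]); translate([1831, 396, 0]) cube([882, 182, 2065]); }
translate([171, 5374, 0]) cube([3290, 182, 2360]);
translate([171, 578, 0]) cube([182, 4796, 2360]);
translate([3279, 578, 0]) cube([182, 4796, 2360]);


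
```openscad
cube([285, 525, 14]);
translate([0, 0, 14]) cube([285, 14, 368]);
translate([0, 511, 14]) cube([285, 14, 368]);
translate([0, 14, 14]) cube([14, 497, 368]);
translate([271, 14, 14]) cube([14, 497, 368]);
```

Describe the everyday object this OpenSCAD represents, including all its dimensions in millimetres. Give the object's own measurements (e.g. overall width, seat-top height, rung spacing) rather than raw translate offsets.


An open-topped rectangular box: outside dimensions 285×525×382 mm, with a uniform wall and base thickness of 14 mm. The base is a full 285×525 slab on the floor; four walls sit on top of the base. The front and back walls (the −y and +y sides) span the full width; the two side walls fit between them.


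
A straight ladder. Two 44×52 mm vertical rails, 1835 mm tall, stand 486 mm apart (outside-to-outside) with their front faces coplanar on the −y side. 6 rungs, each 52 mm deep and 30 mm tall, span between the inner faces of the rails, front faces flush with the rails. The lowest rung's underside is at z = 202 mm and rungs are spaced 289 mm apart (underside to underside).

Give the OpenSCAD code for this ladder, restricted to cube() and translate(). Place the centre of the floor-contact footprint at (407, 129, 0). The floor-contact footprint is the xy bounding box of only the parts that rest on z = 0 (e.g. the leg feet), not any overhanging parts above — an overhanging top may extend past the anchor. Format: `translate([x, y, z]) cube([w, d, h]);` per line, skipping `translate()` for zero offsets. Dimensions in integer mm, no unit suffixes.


// rung span = 486 - 2*44 = 398
// rung[k] z = 202 + k*289
translate([164, 103, 0]) cube([44, 52, 1835]);
translate([606, 103, 0]) cube([44, 52, 1835]);
translate([208, 103, 202]) cube([398, 52, 30]);
translate([208, 103, 491]) cube([398, 52, 30]);
translate([208, 103, 780]) cube([398, 52, 30]);
translate([208, 103, 1069]) cube([398, 52, 30]);
translate([208, 103, 1358]) cube([398, 52, 30]);
translate([208, 103, 1647]) cube([398, 52, 30]);


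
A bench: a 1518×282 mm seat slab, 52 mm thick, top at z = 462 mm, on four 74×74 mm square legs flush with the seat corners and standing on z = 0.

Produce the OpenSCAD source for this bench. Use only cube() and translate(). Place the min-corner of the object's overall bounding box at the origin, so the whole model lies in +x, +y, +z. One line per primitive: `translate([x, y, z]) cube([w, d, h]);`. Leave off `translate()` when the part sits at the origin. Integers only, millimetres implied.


translate([0, 0, 410]) cube([1518, 282, 52]);
cube([74, 74, 410]);
translate([0, 208, 0]) cube([74, 74, 410]);
translate([1444, 0, 0]) cube([74, 74, 410]);
translate([1444, 208, 0]) cube([74, 74, 410]);


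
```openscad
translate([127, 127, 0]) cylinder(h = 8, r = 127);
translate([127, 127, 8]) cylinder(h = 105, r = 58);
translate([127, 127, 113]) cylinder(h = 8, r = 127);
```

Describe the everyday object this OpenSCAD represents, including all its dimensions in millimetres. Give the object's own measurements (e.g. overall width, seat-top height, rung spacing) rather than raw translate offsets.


A spool: two coaxial disc flanges of radius 127 mm and thickness 8 mm, joined by a core cylinder of radius 58 mm and height 105 mm. The lower flange rests on z = 0 and the three cylinders share a vertical axis.


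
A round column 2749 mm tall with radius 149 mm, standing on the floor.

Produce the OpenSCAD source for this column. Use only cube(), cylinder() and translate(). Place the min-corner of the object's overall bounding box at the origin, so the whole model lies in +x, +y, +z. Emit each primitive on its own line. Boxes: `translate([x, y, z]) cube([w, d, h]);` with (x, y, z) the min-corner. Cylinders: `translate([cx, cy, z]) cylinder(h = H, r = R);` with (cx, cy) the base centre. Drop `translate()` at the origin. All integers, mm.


translate([149, 149, 0]) cylinder(h = 2749, r = 149);


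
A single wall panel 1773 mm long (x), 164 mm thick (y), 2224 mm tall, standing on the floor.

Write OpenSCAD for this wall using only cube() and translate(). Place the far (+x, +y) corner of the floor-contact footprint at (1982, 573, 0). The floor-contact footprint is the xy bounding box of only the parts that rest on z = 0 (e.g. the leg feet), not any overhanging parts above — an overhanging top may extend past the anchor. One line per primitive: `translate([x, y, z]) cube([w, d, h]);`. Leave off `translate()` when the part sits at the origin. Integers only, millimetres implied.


translate([209, 409, 0]) cube([1773, 164, 2224]);


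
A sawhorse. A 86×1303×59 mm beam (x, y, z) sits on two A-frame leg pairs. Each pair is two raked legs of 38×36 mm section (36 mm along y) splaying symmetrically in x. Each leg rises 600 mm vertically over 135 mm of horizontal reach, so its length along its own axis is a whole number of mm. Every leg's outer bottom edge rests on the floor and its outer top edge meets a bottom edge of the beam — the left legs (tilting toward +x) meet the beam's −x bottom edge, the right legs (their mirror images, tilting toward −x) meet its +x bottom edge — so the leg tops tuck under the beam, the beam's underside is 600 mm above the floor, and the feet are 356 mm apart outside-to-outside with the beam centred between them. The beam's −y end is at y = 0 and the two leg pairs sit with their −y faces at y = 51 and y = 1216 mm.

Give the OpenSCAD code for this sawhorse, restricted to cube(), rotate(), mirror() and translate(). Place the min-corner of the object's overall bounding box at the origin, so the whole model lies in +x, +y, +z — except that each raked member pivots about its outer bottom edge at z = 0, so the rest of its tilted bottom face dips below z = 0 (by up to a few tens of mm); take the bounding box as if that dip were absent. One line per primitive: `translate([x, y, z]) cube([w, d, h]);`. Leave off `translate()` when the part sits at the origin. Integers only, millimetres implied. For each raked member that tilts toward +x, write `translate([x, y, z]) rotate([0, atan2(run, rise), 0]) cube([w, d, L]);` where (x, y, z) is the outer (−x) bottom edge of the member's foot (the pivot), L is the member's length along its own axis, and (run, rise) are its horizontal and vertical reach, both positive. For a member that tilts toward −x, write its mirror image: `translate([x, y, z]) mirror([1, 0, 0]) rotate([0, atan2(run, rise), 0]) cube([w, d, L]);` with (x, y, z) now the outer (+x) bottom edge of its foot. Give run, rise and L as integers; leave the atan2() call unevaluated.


// leg length = √(135² + 600²) = 615
// right-leg outer foot x = 2·135 + 86 = 356
// beam min-corner = (135, 0, 600)
translate([135, 0, 600]) cube([86, 1303, 59]);
translate([0, 51, 0]) rotate([0, atan2(135, 600), 0]) cube([38, 36, 615]);
translate([356, 51, 0]) mirror([1, 0, 0]) rotate([0, atan2(135, 600), 0]) cube([38, 36, 615]);
translate([0, 1216, 0]) rotate([0, atan2(135, 600), 0]) cube([38, 36, 615]);
translate([356, 1216, 0]) mirror([1, 0, 0]) rotate([0, atan2(135, 600), 0]) cube([38, 36, 615]);


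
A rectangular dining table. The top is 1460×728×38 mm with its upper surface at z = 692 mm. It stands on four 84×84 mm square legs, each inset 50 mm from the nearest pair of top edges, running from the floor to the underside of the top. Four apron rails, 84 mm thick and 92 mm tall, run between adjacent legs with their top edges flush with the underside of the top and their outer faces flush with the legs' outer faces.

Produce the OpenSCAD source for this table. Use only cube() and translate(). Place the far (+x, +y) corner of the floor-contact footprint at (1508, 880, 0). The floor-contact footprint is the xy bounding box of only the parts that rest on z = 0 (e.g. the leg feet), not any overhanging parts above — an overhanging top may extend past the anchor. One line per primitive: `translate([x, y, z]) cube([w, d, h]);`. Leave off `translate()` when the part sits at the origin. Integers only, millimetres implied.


translate([98, 202, 654]) cube([1460, 728, 38]);
translate([148, 252, 0]) cube([84, 84, 654]);
translate([1424, 252, 0]) cube([84, 84, 654]);
translate([148, 796, 0]) cube([84, 84, 654]);
translate([1424, 796, 0]) cube([84, 84, 654]);
translate([232, 252, 562]) cube([1192, 84, 92]);
translate([232, 796, 562]) cube([1192, 84, 92]);
translate([148, 336, 562]) cube([84, 460, 92]);
translate([1424, 336, 562]) cube([84, 460, 92]);


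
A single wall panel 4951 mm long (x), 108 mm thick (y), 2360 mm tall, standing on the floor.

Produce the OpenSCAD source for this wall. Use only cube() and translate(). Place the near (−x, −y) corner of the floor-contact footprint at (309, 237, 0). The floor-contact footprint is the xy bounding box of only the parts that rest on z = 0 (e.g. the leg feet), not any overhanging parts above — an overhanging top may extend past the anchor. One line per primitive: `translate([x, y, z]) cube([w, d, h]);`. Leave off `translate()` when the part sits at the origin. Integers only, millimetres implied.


translate([309, 237, 0]) cube([4951, 108, 2360]);


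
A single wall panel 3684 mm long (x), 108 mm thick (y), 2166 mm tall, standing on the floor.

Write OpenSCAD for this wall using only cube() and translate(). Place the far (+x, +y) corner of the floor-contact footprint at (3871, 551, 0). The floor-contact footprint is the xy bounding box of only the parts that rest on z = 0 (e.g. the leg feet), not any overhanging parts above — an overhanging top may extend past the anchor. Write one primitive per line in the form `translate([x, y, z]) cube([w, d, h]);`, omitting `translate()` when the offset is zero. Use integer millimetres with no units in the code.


translate([187, 443, 0]) cube([3684, 108, 2166]);


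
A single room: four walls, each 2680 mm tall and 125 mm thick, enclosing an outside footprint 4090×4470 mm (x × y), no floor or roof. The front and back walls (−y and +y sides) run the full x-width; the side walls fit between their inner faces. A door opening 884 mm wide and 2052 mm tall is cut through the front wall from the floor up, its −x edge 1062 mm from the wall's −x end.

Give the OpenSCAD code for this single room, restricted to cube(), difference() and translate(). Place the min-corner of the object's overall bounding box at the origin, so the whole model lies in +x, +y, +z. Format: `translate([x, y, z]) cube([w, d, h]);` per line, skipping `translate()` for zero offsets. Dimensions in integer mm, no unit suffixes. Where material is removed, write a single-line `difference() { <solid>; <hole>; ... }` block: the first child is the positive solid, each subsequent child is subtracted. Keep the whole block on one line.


difference() { cube([4090, 125, 2680]); translate([1062, 0, 0]) cube([884, 125, 2052]); }
translate([0, 4345, 0]) cube([4090, 125, 2680]);
translate([0, 125, 0]) cube([125, 4220, 2680]);
translate([3965, 125, 0]) cube([125, 4220, 2680]);


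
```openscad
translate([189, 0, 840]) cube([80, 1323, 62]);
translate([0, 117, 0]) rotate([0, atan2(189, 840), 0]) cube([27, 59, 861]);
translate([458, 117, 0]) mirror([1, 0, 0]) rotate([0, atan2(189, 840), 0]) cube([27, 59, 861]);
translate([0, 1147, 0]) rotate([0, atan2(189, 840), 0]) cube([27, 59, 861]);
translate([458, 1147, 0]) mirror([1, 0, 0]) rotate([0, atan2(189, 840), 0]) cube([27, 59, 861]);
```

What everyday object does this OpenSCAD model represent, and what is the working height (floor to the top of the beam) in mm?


A sawhorse. The overall height is 902 mm.

A beam across two mirrored pairs of raked legs — a sawhorse. The beam's underside is at z = 840 (matching the legs' vertical rise in atan2(189, 840)) and the beam is 62 mm tall, so its top is at 840 + 62 = 902 mm. The raked legs top out at the beam's underside, so that is the highest point.


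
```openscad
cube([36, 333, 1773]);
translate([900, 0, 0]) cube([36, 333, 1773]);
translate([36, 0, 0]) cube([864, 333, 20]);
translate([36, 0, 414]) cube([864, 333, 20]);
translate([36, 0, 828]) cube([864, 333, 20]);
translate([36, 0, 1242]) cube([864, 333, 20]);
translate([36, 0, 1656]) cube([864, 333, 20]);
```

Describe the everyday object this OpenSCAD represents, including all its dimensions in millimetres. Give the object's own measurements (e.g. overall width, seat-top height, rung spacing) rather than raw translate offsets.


An open bookshelf. Two side panels, each 36 mm thick, 333 mm deep and 1773 mm tall, stand 936 mm apart (outside-to-outside). Between them sit 5 shelves, each 20 mm thick and 333 mm deep, spanning the full gap between the sides. The bottom shelf rests on the floor (its underside at z = 0) and the clear gap between one shelf's top and the next shelf's underside is 394 mm.


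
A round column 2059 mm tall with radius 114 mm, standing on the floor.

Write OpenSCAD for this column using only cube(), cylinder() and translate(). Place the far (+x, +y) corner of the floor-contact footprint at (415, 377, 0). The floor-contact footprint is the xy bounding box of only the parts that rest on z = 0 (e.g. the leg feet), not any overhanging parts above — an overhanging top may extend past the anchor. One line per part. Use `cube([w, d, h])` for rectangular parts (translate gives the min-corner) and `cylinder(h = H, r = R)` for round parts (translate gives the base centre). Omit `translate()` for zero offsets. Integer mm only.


translate([301, 263, 0]) cylinder(h = 2059, r = 114);


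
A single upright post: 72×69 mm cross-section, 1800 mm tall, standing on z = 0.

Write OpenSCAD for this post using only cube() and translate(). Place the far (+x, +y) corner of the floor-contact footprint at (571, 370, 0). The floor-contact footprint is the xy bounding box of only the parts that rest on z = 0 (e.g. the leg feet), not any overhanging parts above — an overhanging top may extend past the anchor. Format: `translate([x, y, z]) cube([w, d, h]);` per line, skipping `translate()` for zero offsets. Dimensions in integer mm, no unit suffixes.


translate([499, 301, 0]) cube([72, 69, 1800]);


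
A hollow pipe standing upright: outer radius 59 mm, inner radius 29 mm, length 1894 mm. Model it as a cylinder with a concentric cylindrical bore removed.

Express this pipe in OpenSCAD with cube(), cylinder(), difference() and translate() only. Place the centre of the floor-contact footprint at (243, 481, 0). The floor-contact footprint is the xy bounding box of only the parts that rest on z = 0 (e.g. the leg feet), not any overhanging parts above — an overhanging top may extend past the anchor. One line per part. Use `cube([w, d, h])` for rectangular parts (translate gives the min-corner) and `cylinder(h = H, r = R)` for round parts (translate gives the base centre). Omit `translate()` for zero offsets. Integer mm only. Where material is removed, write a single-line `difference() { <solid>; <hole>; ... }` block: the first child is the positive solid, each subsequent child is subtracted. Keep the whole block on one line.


difference() { translate([243, 481, 0]) cylinder(h = 1894, r = 59); translate([243, 481, 0]) cylinder(h = 1894, r = 29); }


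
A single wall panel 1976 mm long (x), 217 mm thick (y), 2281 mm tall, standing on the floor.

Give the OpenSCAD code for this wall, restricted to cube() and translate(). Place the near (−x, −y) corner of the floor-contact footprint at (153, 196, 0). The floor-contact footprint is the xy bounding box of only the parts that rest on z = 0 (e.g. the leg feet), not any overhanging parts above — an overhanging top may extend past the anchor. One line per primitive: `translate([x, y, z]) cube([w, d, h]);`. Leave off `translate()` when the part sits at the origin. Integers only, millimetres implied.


translate([153, 196, 0]) cube([1976, 217, 2281]);


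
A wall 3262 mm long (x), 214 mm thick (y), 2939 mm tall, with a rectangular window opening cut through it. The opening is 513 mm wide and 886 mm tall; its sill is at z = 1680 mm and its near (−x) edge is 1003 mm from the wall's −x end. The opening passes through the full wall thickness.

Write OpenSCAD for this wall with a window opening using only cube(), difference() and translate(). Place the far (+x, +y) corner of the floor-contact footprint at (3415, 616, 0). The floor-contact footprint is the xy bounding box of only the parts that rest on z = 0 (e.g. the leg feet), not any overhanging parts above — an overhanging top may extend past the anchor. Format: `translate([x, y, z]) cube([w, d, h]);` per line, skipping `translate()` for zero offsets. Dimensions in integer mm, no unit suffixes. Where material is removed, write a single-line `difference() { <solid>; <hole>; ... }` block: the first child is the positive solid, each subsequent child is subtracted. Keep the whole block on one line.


difference() { translate([153, 402, 0]) cube([3262, 214, 2939]); translate([1156, 402, 1680]) cube([513, 214, 886]); }


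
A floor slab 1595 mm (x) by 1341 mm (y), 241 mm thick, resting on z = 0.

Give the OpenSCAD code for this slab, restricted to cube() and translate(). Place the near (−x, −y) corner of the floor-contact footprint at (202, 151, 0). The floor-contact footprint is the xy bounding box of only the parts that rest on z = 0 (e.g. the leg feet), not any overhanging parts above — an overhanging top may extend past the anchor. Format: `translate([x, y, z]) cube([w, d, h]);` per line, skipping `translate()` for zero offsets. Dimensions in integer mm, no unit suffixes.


translate([202, 151, 0]) cube([1595, 1341, 241]);
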